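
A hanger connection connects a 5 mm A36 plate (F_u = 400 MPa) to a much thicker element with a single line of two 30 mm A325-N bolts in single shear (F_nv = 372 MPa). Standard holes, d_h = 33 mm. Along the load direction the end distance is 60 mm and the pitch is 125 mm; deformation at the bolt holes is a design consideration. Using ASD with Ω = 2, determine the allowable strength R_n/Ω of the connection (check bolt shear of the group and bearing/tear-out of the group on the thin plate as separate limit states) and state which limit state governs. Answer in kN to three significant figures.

Bolt shear: A_b = π·30²/4 = 706.9 mm²; R_n = 372 × 706.9 × 2 × 1 / 1000 = 525.9 kN → 525.9 / 2 = 263 kN.
Bearing (1.2 l_c t F_u ≤ 2.4 d t F_u): upper limit = 2.4·30·5·400 / 1000 = 144 kN.
  Edge l_c = 60 − 33/2 = 43.5 → r_n = 104.4 kN; interior l_c = 125 − 33 = 92 → r_n = 144 kN.
  R_n,bearing = 1·104.4 + 1·144 = 248.4 kN → 248.4 / 2 = 124 kN.
Bearing governs: 124 kN.

124 kN (bearing governs)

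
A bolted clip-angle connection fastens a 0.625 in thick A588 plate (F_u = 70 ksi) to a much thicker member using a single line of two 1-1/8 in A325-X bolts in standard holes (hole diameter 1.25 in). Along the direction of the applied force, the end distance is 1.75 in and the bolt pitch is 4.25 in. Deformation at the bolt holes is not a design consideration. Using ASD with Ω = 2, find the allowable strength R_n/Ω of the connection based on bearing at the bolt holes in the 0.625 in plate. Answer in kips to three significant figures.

Per bolt r_n = 1.5 l_c t F_u ≤ 3.0 d t F_u; upper limit = 3.0 × 1.125 × 0.625 × 70 = 147.7 kips.
Edge bolt: l_c = 1.75 − 1.25/2 = 1.125 in → 1.5 × 1.125 × 0.625 × 70 = 73.83 → r_n = 73.83 kips.
Interior bolts: l_c = 4.25 − 1.25 = 3 in → 1.5 × 3 × 0.625 × 70 = 196.9 → r_n = 147.7 kips.
R_n = 1 × 73.83 + 1 × 147.7 = 221.5 kips.
Allowable strength R_n/Ω = 221.5 / 2 = 111 kips.

111 kips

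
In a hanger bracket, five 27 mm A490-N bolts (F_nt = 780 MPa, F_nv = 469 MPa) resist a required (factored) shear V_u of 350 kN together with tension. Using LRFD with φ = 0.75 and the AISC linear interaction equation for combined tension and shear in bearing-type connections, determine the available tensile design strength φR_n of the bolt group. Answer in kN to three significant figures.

A_b = π·27²/4 = 572.6 mm²; f_rv = 350 × 1000 / (5 × 572.6) = 122.3 MPa.
F'_nt = 1.3 F_nt − (F_nt / φF_nv) f_rv = 1.3·780 − (780/(0.75·469))·122.3 = 742.9 MPa, capped at F_nt → F'_nt = 742.9 MPa.
R_n = F'_nt · A_b · n = 742.9 × 572.6 × 5 / 1000 = 2127 kN.
Design strength φR_n = 0.75 × 2127 = 1600 kN.

1600 kN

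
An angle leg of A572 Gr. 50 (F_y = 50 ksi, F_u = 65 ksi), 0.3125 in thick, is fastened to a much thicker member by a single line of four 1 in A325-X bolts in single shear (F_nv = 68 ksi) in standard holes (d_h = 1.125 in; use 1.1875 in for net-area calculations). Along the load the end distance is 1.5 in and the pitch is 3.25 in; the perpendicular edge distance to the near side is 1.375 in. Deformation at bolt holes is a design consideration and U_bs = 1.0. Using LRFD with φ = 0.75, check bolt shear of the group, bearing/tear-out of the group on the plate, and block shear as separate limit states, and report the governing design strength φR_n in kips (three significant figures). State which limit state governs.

76.7 kips (block shear governs)

Bolt shear: A_b = π·1²/4 = 0.7854 in²; R_n = 68 × 0.7854 × 4 × 1 = 213.6 kips → 0.75 × 213.6 = 160 kips.
Bearing: edge l_c = 0.9375, r_n = 22.85 kips; interior l_c = 2.125, r_n = 48.75 kips; R_n = 22.85 + 3·48.75 = 169.1 kips → 127 kips.
Block shear: A_gv = 3.516, A_nv = 2.217, A_nt = 0.2441 in²; R_n = min(0.6F_uA_nv, 0.6F_yA_gv) + U_bs·F_u·A_nt = 102.3 kips → 76.7 kips.
Block shear governs: 76.7 kips.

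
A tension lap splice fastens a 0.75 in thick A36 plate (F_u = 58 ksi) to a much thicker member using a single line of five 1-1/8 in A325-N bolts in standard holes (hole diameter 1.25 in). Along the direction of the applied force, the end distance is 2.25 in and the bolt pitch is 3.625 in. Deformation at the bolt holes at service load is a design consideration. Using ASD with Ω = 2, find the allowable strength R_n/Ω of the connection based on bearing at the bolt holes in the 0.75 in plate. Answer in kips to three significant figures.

Per bolt r_n = 1.2 l_c t F_u ≤ 2.4 d t F_u; upper limit = 2.4 × 1.125 × 0.75 × 58 = 117.4 kips.
Edge bolt: l_c = 2.25 − 1.25/2 = 1.625 in → 1.2 × 1.625 × 0.75 × 58 = 84.82 → r_n = 84.82 kips.
Interior bolts: l_c = 3.625 − 1.25 = 2.375 in → 1.2 × 2.375 × 0.75 × 58 = 124 → r_n = 117.4 kips.
R_n = 1 × 84.82 + 4 × 117.4 = 554.6 kips.
Allowable strength R_n/Ω = 554.6 / 2 = 277 kips.

277 kips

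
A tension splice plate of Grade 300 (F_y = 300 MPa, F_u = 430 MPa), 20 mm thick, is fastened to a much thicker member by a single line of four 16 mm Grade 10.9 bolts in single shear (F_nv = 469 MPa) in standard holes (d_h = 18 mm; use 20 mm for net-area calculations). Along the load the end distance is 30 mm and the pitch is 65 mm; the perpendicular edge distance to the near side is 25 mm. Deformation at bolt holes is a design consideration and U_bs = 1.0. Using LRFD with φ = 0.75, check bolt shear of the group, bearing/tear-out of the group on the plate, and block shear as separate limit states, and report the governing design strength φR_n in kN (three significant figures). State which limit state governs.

283 kN (bolt shear governs)

Bolt shear: A_b = π·16²/4 = 201.1 mm²; R_n = 469 × 201.1 × 4 × 1 / 1000 = 377.2 kN → 0.75 × 377.2 = 283 kN.
Bearing: edge l_c = 21, r_n = 216.7 kN; interior l_c = 47, r_n = 330.2 kN; R_n = 216.7 + 3·330.2 = 1207 kN → 906 kN.
Block shear: A_gv = 4500, A_nv = 3100, A_nt = 300 mm²; R_n = min(0.6F_uA_nv, 0.6F_yA_gv) + U_bs·F_u·A_nt = 928.8 kN → 697 kN.
Bolt shear governs: 283 kN.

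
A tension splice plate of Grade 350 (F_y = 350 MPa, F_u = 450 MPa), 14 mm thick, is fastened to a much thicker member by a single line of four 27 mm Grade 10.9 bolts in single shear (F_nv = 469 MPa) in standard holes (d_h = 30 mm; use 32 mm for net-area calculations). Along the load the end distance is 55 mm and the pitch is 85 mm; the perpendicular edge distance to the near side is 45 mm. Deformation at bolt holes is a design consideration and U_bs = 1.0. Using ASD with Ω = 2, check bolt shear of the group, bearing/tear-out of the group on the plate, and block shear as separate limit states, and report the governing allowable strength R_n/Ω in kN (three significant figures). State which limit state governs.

466 kN (block shear governs)

Bolt shear: A_b = π·27²/4 = 572.6 mm²; R_n = 469 × 572.6 × 4 × 1 / 1000 = 1074 kN → 1074 / 2 = 537 kN.
Bearing: edge l_c = 40, r_n = 302.4 kN; interior l_c = 55, r_n = 408.2 kN; R_n = 302.4 + 3·408.2 = 1527 kN → 764 kN.
Block shear: A_gv = 4340, A_nv = 2772, A_nt = 406 mm²; R_n = min(0.6F_uA_nv, 0.6F_yA_gv) + U_bs·F_u·A_nt = 931.1 kN → 466 kN.
Block shear governs: 466 kN.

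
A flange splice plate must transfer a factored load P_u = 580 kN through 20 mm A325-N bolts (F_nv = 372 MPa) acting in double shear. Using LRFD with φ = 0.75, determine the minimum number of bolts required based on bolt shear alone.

A_b = π·20²/4 = 314.2 mm².
Per-bolt design strength φR_n = 0.75 × 372 × 314.2 × 2 / 1000 = 175.3 kN.
n ≥ 580 / 175.3 = 3.309 → use 4 bolts.

4 bolts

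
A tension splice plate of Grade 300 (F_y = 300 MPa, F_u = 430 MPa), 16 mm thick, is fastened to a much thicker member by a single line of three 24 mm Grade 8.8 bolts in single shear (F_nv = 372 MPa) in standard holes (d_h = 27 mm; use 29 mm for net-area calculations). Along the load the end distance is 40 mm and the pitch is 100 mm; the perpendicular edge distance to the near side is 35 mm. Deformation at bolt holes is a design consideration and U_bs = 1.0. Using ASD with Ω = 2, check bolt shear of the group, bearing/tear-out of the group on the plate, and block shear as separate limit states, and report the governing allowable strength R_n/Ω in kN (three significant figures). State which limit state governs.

Bolt shear: A_b = π·24²/4 = 452.4 mm²; R_n = 372 × 452.4 × 3 × 1 / 1000 = 504.9 kN → 504.9 / 2 = 252 kN.
Bearing: edge l_c = 26.5, r_n = 218.8 kN; interior l_c = 73, r_n = 396.3 kN; R_n = 218.8 + 2·396.3 = 1011 kN → 506 kN.
Block shear: A_gv = 3840, A_nv = 2680, A_nt = 328 mm²; R_n = min(0.6F_uA_nv, 0.6F_yA_gv) + U_bs·F_u·A_nt = 832.2 kN → 416 kN.
Bolt shear governs: 252 kN.

252 kN (bolt shear governs)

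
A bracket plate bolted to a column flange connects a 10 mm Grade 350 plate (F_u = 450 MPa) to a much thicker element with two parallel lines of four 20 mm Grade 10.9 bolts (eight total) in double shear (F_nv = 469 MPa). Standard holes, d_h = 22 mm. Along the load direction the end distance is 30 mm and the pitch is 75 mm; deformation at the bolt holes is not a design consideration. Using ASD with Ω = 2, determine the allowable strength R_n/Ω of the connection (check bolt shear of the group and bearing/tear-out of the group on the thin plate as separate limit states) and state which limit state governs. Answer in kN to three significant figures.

938 kN (bearing governs)

Bolt shear: A_b = π·20²/4 = 314.2 mm²; R_n = 469 × 314.2 × 8 × 2 / 1000 = 2357 kN → 2357 / 2 = 1180 kN.
Bearing (1.5 l_c t F_u ≤ 3.0 d t F_u): upper limit = 3.0·20·10·450 / 1000 = 270 kN.
  Edge l_c = 30 − 22/2 = 19 → r_n = 128.2 kN; interior l_c = 75 − 22 = 53 → r_n = 270 kN.
  R_n,bearing = 2·128.2 + 6·270 = 1876 kN → 1876 / 2 = 938 kN.
Bearing governs: 938 kN.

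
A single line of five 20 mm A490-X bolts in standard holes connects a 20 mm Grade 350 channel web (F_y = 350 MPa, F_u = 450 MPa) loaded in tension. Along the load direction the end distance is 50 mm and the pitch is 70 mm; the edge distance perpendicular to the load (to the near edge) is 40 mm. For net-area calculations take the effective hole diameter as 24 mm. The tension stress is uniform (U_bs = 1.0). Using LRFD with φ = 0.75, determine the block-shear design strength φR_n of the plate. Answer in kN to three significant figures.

1090 kN

Shear plane L_v = 50 + 4·70 = 330 mm; A_gv = 330 × 20 = 6600 mm².
A_nv = (330 − 4.5·24) × 20 = 4440 mm².
A_nt = (40 − 0.5·24) × 20 = 560 mm².
0.6 F_u A_nv = 1199 kN; 0.6 F_y A_gv = 1386 kN → shear rupture governs the shear term.
R_n = 1199 + 1.0 × 450 × 560 / 1000 = 1451 kN.
Design strength φR_n = 0.75 × 1451 = 1090 kN.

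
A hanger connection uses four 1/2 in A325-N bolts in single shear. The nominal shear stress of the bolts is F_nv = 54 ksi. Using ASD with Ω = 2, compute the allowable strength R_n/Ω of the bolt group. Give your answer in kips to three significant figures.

A_b = π × 0.5² / 4 = 0.1963 in².
R_n = F_nv · A_b · n · n_s = 54 × 0.1963 × 4 × 1 = 42.41 kips.
Allowable strength R_n/Ω = 42.41 / 2 = 21.2 kips.

21.2 kips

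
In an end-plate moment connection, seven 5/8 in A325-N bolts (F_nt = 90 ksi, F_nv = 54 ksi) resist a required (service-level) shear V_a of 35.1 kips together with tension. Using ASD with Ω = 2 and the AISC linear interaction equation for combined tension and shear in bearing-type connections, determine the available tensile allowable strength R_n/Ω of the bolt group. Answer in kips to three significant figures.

67.1 kips

A_b = π·0.625²/4 = 0.3068 in²; f_rv = 35.1 / (7 × 0.3068) = 16.34 ksi.
F'_nt = 1.3 F_nt − (Ω F_nt / F_nv) f_rv = 1.3·90 − (2·90/54)·16.34 = 62.52 ksi, capped at F_nt → F'_nt = 62.52 ksi.
R_n = F'_nt · A_b · n = 62.52 × 0.3068 × 7 = 134.3 kips.
Allowable strength R_n/Ω = 134.3 / 2 = 67.1 kips.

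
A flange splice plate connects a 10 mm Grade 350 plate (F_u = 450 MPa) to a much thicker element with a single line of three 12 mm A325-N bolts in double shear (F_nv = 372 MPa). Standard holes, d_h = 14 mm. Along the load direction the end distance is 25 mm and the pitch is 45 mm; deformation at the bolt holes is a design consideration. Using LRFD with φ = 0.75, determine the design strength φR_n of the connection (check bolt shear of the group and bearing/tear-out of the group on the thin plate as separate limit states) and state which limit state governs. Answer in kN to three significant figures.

189 kN (bolt shear governs)

Bolt shear: A_b = π·12²/4 = 113.1 mm²; R_n = 372 × 113.1 × 3 × 2 / 1000 = 252.4 kN → 0.75 × 252.4 = 189 kN.
Bearing (1.2 l_c t F_u ≤ 2.4 d t F_u): upper limit = 2.4·12·10·450 / 1000 = 129.6 kN.
  Edge l_c = 25 − 14/2 = 18 → r_n = 97.2 kN; interior l_c = 45 − 14 = 31 → r_n = 129.6 kN.
  R_n,bearing = 1·97.2 + 2·129.6 = 356.4 kN → 0.75 × 356.4 = 267 kN.
Bolt shear governs: 189 kN.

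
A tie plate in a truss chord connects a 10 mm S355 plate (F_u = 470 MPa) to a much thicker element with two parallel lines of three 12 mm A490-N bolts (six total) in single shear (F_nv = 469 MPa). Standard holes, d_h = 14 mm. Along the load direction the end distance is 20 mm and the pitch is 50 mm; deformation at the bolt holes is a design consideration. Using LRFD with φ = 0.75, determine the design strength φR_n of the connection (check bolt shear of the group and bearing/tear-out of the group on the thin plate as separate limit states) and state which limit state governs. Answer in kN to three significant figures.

Bolt shear: A_b = π·12²/4 = 113.1 mm²; R_n = 469 × 113.1 × 6 × 1 / 1000 = 318.3 kN → 0.75 × 318.3 = 239 kN.
Bearing (1.2 l_c t F_u ≤ 2.4 d t F_u): upper limit = 2.4·12·10·470 / 1000 = 135.4 kN.
  Edge l_c = 20 − 14/2 = 13 → r_n = 73.32 kN; interior l_c = 50 − 14 = 36 → r_n = 135.4 kN.
  R_n,bearing = 2·73.32 + 4·135.4 = 688.1 kN → 0.75 × 688.1 = 516 kN.
Bolt shear governs: 239 kN.

239 kN (bolt shear governs)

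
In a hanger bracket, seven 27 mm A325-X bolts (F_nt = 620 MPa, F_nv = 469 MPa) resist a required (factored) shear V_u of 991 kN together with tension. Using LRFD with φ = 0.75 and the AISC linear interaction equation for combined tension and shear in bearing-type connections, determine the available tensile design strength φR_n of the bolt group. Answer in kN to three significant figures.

1110 kN

A_b = π·27²/4 = 572.6 mm²; f_rv = 991 × 1000 / (7 × 572.6) = 247.3 MPa.
F'_nt = 1.3 F_nt − (F_nt / φF_nv) f_rv = 1.3·620 − (620/(0.75·469))·247.3 = 370.2 MPa, capped at F_nt → F'_nt = 370.2 MPa.
R_n = F'_nt · A_b · n = 370.2 × 572.6 × 7 / 1000 = 1484 kN.
Design strength φR_n = 0.75 × 1484 = 1110 kN.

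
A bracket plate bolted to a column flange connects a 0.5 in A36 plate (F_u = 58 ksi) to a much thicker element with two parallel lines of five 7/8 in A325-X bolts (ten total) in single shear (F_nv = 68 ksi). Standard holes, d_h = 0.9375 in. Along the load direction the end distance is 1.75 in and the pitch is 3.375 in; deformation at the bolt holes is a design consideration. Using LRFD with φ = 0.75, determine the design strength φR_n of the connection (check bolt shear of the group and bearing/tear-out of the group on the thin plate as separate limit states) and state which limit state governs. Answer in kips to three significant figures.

Bolt shear: A_b = π·0.875²/4 = 0.6013 in²; R_n = 68 × 0.6013 × 10 × 1 = 408.9 kips → 0.75 × 408.9 = 307 kips.
Bearing (1.2 l_c t F_u ≤ 2.4 d t F_u): upper limit = 2.4·0.875·0.5·58 = 60.9 kips.
  Edge l_c = 1.75 − 0.9375/2 = 1.281 → r_n = 44.59 kips; interior l_c = 3.375 − 0.9375 = 2.438 → r_n = 60.9 kips.
  R_n,bearing = 2·44.59 + 8·60.9 = 576.4 kips → 0.75 × 576.4 = 432 kips.
Bolt shear governs: 307 kips.

307 kips (bolt shear governs)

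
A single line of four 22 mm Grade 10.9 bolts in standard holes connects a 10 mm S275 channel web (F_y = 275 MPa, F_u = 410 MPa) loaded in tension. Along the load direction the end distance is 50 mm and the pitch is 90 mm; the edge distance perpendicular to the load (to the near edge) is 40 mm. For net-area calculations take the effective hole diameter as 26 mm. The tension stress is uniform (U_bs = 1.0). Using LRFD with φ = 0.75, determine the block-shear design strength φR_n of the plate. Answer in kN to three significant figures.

479 kN

Shear plane L_v = 50 + 3·90 = 320 mm; A_gv = 320 × 10 = 3200 mm².
A_nv = (320 − 3.5·26) × 10 = 2290 mm².
A_nt = (40 − 0.5·26) × 10 = 270 mm².
0.6 F_u A_nv = 563.3 kN; 0.6 F_y A_gv = 528 kN → shear yielding governs the shear term.
R_n = 528 + 1.0 × 410 × 270 / 1000 = 638.7 kN.
Design strength φR_n = 0.75 × 638.7 = 479 kN.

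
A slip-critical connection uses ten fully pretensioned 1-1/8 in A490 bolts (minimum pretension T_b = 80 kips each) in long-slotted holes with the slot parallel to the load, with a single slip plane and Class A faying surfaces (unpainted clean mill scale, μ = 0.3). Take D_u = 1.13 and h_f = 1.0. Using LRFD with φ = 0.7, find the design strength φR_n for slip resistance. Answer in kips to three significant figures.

190 kips

R_n = μ · D_u · h_f · T_b · n_s · n_b = 0.3 × 1.13 × 1.0 × 80 × 1 × 10 = 271.2 kips.
Design strength φR_n = 0.7 × 271.2 = 190 kips.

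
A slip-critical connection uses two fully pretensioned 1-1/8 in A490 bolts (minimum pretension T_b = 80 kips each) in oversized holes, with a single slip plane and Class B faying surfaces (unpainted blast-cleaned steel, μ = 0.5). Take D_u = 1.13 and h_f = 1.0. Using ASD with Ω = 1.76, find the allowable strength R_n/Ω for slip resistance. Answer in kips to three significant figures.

R_n = μ · D_u · h_f · T_b · n_s · n_b = 0.5 × 1.13 × 1.0 × 80 × 1 × 2 = 90.4 kips.
Allowable strength R_n/Ω = 90.4 / 1.76 = 51.4 kips.

51.4 kips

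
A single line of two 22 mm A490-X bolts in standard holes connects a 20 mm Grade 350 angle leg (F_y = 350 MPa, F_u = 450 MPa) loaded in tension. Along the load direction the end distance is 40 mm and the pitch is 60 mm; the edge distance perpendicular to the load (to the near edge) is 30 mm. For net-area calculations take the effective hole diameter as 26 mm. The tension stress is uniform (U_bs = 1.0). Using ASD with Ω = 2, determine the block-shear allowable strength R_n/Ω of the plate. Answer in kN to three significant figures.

Shear plane L_v = 40 + 1·60 = 100 mm; A_gv = 100 × 20 = 2000 mm².
A_nv = (100 − 1.5·26) × 20 = 1220 mm².
A_nt = (30 − 0.5·26) × 20 = 340 mm².
0.6 F_u A_nv = 329.4 kN; 0.6 F_y A_gv = 420 kN → shear rupture governs the shear term.
R_n = 329.4 + 1.0 × 450 × 340 / 1000 = 482.4 kN.
Allowable strength R_n/Ω = 482.4 / 2 = 241 kN.

241 kN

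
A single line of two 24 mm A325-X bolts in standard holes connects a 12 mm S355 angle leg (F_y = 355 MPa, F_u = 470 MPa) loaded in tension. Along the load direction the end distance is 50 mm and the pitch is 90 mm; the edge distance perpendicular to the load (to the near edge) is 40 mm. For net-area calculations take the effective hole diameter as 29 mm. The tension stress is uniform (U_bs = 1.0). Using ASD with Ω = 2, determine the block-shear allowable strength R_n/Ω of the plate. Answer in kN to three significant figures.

Shear plane L_v = 50 + 1·90 = 140 mm; A_gv = 140 × 12 = 1680 mm².
A_nv = (140 − 1.5·29) × 12 = 1158 mm².
A_nt = (40 − 0.5·29) × 12 = 306 mm².
0.6 F_u A_nv = 326.6 kN; 0.6 F_y A_gv = 357.8 kN → shear rupture governs the shear term.
R_n = 326.6 + 1.0 × 470 × 306 / 1000 = 470.4 kN.
Allowable strength R_n/Ω = 470.4 / 2 = 235 kN.

235 kN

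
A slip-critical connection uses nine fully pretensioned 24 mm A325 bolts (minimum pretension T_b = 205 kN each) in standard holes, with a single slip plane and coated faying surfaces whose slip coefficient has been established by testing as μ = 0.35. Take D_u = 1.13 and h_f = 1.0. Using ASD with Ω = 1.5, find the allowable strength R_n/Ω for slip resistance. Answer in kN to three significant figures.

R_n = μ · D_u · h_f · T_b · n_s · n_b = 0.35 × 1.13 × 1.0 × 205 × 1 × 9 = 729.7 kN.
Allowable strength R_n/Ω = 729.7 / 1.5 = 486 kN.

486 kN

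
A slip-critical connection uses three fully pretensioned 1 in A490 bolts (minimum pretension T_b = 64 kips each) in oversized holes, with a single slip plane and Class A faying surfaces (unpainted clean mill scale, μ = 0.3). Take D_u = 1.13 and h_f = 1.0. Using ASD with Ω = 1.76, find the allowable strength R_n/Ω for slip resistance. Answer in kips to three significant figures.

R_n = μ · D_u · h_f · T_b · n_s · n_b = 0.3 × 1.13 × 1.0 × 64 × 1 × 3 = 65.09 kips.
Allowable strength R_n/Ω = 65.09 / 1.76 = 37 kips.

37 kips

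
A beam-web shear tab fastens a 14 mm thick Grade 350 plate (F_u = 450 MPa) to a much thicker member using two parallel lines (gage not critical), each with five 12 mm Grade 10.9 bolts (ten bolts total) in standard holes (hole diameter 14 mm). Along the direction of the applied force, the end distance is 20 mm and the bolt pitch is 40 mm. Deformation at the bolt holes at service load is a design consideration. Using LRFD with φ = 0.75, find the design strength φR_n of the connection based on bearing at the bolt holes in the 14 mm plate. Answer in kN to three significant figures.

1240 kN

Per bolt r_n = 1.2 l_c t F_u ≤ 2.4 d t F_u; upper limit = 2.4 × 12 × 14 × 450 / 1000 = 181.4 kN.
Edge bolt: l_c = 20 − 14/2 = 13 mm → 1.2 × 13 × 14 × 450 / 1000 = 98.28 → r_n = 98.28 kN.
Interior bolts: l_c = 40 − 14 = 26 mm → 1.2 × 26 × 14 × 450 / 1000 = 196.6 → r_n = 181.4 kN.
R_n = 2 × 98.28 + 8 × 181.4 = 1648 kN.
Design strength φR_n = 0.75 × 1648 = 1240 kN.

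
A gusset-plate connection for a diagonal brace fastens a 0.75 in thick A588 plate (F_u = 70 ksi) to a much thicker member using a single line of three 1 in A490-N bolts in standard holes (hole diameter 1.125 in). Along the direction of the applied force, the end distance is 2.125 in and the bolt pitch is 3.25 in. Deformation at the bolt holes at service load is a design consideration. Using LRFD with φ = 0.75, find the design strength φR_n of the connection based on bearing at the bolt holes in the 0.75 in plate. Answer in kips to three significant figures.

Per bolt r_n = 1.2 l_c t F_u ≤ 2.4 d t F_u; upper limit = 2.4 × 1 × 0.75 × 70 = 126 kips.
Edge bolt: l_c = 2.125 − 1.125/2 = 1.562 in → 1.2 × 1.562 × 0.75 × 70 = 98.44 → r_n = 98.44 kips.
Interior bolts: l_c = 3.25 − 1.125 = 2.125 in → 1.2 × 2.125 × 0.75 × 70 = 133.9 → r_n = 126 kips.
R_n = 1 × 98.44 + 2 × 126 = 350.4 kips.
Design strength φR_n = 0.75 × 350.4 = 263 kips.

263 kips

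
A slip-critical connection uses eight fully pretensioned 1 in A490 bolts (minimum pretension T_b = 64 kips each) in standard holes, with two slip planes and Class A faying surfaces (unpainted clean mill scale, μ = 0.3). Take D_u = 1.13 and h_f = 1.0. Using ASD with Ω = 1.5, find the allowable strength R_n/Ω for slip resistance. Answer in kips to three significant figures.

231 kips

R_n = μ · D_u · h_f · T_b · n_s · n_b = 0.3 × 1.13 × 1.0 × 64 × 2 × 8 = 347.1 kips.
Allowable strength R_n/Ω = 347.1 / 1.5 = 231 kips.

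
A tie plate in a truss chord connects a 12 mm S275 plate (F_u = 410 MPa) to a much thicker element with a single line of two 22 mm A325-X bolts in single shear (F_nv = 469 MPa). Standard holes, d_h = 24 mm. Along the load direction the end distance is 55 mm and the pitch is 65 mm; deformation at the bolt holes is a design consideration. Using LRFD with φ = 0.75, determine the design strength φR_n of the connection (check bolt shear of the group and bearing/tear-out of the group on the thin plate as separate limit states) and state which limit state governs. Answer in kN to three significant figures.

267 kN (bolt shear governs)

Bolt shear: A_b = π·22²/4 = 380.1 mm²; R_n = 469 × 380.1 × 2 × 1 / 1000 = 356.6 kN → 0.75 × 356.6 = 267 kN.
Bearing (1.2 l_c t F_u ≤ 2.4 d t F_u): upper limit = 2.4·22·12·410 / 1000 = 259.8 kN.
  Edge l_c = 55 − 24/2 = 43 → r_n = 253.9 kN; interior l_c = 65 − 24 = 41 → r_n = 242.1 kN.
  R_n,bearing = 1·253.9 + 1·242.1 = 495.9 kN → 0.75 × 495.9 = 372 kN.
Bolt shear governs: 267 kN.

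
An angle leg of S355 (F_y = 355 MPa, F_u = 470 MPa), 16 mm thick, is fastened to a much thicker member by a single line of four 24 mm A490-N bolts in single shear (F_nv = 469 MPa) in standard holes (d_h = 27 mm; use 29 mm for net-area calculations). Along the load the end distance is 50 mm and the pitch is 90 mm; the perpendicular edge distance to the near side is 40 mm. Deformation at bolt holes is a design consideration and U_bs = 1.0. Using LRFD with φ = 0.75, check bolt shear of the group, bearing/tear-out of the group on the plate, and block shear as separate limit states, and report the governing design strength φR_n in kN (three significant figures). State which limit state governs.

Bolt shear: A_b = π·24²/4 = 452.4 mm²; R_n = 469 × 452.4 × 4 × 1 / 1000 = 848.7 kN → 0.75 × 848.7 = 637 kN.
Bearing: edge l_c = 36.5, r_n = 329.4 kN; interior l_c = 63, r_n = 433.2 kN; R_n = 329.4 + 3·433.2 = 1629 kN → 1220 kN.
Block shear: A_gv = 5120, A_nv = 3496, A_nt = 408 mm²; R_n = min(0.6F_uA_nv, 0.6F_yA_gv) + U_bs·F_u·A_nt = 1178 kN → 883 kN.
Bolt shear governs: 637 kN.

637 kN (bolt shear governs)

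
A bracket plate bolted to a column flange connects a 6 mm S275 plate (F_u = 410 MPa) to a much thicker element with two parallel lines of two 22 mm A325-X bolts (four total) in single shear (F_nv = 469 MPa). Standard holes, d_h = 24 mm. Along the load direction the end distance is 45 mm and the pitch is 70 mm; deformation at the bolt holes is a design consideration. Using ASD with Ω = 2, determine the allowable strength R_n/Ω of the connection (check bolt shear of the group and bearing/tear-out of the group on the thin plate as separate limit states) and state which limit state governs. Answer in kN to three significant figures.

Bolt shear: A_b = π·22²/4 = 380.1 mm²; R_n = 469 × 380.1 × 4 × 1 / 1000 = 713.1 kN → 713.1 / 2 = 357 kN.
Bearing (1.2 l_c t F_u ≤ 2.4 d t F_u): upper limit = 2.4·22·6·410 / 1000 = 129.9 kN.
  Edge l_c = 45 − 24/2 = 33 → r_n = 97.42 kN; interior l_c = 70 − 24 = 46 → r_n = 129.9 kN.
  R_n,bearing = 2·97.42 + 2·129.9 = 454.6 kN → 454.6 / 2 = 227 kN.
Bearing governs: 227 kN.

227 kN (bearing governs)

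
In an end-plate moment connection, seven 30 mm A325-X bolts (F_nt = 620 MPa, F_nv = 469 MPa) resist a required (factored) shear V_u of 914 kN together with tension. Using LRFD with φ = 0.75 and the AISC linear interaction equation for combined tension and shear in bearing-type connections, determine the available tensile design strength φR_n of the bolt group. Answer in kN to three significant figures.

A_b = π·30²/4 = 706.9 mm²; f_rv = 914 × 1000 / (7 × 706.9) = 184.7 MPa.
F'_nt = 1.3 F_nt − (F_nt / φF_nv) f_rv = 1.3·620 − (620/(0.75·469))·184.7 = 480.4 MPa, capped at F_nt → F'_nt = 480.4 MPa.
R_n = F'_nt · A_b · n = 480.4 × 706.9 × 7 / 1000 = 2377 kN.
Design strength φR_n = 0.75 × 2377 = 1780 kN.

1780 kN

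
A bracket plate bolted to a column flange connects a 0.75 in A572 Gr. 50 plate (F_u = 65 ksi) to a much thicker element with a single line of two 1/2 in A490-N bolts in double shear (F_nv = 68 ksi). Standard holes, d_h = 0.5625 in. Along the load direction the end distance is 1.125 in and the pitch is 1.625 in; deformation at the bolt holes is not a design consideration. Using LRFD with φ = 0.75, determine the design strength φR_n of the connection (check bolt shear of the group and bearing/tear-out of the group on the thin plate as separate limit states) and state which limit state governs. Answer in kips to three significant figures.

40.1 kips (bolt shear governs)

Bolt shear: A_b = π·0.5²/4 = 0.1963 in²; R_n = 68 × 0.1963 × 2 × 2 = 53.41 kips → 0.75 × 53.41 = 40.1 kips.
Bearing (1.5 l_c t F_u ≤ 3.0 d t F_u): upper limit = 3.0·0.5·0.75·65 = 73.12 kips.
  Edge l_c = 1.125 − 0.5625/2 = 0.8438 → r_n = 61.7 kips; interior l_c = 1.625 − 0.5625 = 1.062 → r_n = 73.12 kips.
  R_n,bearing = 1·61.7 + 1·73.12 = 134.8 kips → 0.75 × 134.8 = 101 kips.
Bolt shear governs: 40.1 kips.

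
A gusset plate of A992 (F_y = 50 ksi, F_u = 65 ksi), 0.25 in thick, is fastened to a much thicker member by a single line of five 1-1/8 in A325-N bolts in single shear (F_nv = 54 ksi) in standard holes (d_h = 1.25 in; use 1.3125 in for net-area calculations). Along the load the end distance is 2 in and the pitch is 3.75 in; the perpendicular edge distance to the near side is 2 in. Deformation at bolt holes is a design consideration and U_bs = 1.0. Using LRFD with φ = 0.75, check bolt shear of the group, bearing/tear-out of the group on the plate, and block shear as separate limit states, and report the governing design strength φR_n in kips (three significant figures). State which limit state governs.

Bolt shear: A_b = π·1.125²/4 = 0.994 in²; R_n = 54 × 0.994 × 5 × 1 = 268.4 kips → 0.75 × 268.4 = 201 kips.
Bearing: edge l_c = 1.375, r_n = 26.81 kips; interior l_c = 2.5, r_n = 43.87 kips; R_n = 26.81 + 4·43.87 = 202.3 kips → 152 kips.
Block shear: A_gv = 4.25, A_nv = 2.773, A_nt = 0.3359 in²; R_n = min(0.6F_uA_nv, 0.6F_yA_gv) + U_bs·F_u·A_nt = 130 kips → 97.5 kips.
Block shear governs: 97.5 kips.

97.5 kips (block shear governs)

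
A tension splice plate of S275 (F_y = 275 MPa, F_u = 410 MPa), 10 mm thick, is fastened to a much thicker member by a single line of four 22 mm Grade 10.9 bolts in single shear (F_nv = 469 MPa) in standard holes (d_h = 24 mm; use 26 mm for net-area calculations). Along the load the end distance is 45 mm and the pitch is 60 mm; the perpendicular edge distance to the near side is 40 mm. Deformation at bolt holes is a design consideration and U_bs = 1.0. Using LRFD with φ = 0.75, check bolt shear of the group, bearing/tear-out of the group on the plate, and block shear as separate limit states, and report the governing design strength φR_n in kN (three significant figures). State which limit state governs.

Bolt shear: A_b = π·22²/4 = 380.1 mm²; R_n = 469 × 380.1 × 4 × 1 / 1000 = 713.1 kN → 0.75 × 713.1 = 535 kN.
Bearing: edge l_c = 33, r_n = 162.4 kN; interior l_c = 36, r_n = 177.1 kN; R_n = 162.4 + 3·177.1 = 693.7 kN → 520 kN.
Block shear: A_gv = 2250, A_nv = 1340, A_nt = 270 mm²; R_n = min(0.6F_uA_nv, 0.6F_yA_gv) + U_bs·F_u·A_nt = 440.3 kN → 330 kN.
Block shear governs: 330 kN.

330 kN (block shear governs)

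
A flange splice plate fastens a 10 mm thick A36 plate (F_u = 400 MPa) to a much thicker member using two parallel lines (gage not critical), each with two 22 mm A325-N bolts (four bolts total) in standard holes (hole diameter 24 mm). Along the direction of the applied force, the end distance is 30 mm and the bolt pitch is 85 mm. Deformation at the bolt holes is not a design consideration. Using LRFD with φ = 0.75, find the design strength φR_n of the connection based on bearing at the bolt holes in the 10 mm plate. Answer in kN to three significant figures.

Per bolt r_n = 1.5 l_c t F_u ≤ 3.0 d t F_u; upper limit = 3.0 × 22 × 10 × 400 / 1000 = 264 kN.
Edge bolt: l_c = 30 − 24/2 = 18 mm → 1.5 × 18 × 10 × 400 / 1000 = 108 → r_n = 108 kN.
Interior bolts: l_c = 85 − 24 = 61 mm → 1.5 × 61 × 10 × 400 / 1000 = 366 → r_n = 264 kN.
R_n = 2 × 108 + 2 × 264 = 744 kN.
Design strength φR_n = 0.75 × 744 = 558 kN.

558 kN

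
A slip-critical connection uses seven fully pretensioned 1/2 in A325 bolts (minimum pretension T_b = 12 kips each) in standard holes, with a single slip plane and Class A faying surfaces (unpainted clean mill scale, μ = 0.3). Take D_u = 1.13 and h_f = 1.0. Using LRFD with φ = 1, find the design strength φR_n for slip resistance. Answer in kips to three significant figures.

R_n = μ · D_u · h_f · T_b · n_s · n_b = 0.3 × 1.13 × 1.0 × 12 × 1 × 7 = 28.48 kips.
Design strength φR_n = 1 × 28.48 = 28.5 kips.

28.5 kips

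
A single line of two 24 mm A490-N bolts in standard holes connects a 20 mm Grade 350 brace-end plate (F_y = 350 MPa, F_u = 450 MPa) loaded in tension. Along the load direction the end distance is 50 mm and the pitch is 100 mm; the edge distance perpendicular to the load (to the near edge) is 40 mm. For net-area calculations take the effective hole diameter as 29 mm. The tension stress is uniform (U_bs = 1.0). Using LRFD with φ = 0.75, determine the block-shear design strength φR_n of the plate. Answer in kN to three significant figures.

Shear plane L_v = 50 + 1·100 = 150 mm; A_gv = 150 × 20 = 3000 mm².
A_nv = (150 − 1.5·29) × 20 = 2130 mm².
A_nt = (40 − 0.5·29) × 20 = 510 mm².
0.6 F_u A_nv = 575.1 kN; 0.6 F_y A_gv = 630 kN → shear rupture governs the shear term.
R_n = 575.1 + 1.0 × 450 × 510 / 1000 = 804.6 kN.
Design strength φR_n = 0.75 × 804.6 = 603 kN.

603 kN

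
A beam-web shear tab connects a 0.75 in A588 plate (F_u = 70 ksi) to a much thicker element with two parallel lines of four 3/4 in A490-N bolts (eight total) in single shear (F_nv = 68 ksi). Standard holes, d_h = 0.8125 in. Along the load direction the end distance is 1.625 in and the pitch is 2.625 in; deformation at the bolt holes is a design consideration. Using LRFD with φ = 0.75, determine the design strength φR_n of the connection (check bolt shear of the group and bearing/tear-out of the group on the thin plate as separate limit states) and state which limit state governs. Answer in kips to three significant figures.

180 kips (bolt shear governs)

Bolt shear: A_b = π·0.75²/4 = 0.4418 in²; R_n = 68 × 0.4418 × 8 × 1 = 240.3 kips → 0.75 × 240.3 = 180 kips.
Bearing (1.2 l_c t F_u ≤ 2.4 d t F_u): upper limit = 2.4·0.75·0.75·70 = 94.5 kips.
  Edge l_c = 1.625 − 0.8125/2 = 1.219 → r_n = 76.78 kips; interior l_c = 2.625 − 0.8125 = 1.812 → r_n = 94.5 kips.
  R_n,bearing = 2·76.78 + 6·94.5 = 720.6 kips → 0.75 × 720.6 = 540 kips.
Bolt shear governs: 180 kips.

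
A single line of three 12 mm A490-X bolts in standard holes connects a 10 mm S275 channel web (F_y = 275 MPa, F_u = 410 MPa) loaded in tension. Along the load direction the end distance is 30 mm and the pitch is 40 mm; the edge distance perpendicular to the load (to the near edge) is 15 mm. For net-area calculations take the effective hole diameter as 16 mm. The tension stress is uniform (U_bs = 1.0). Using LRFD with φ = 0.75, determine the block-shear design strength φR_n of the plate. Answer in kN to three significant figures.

151 kN

Shear plane L_v = 30 + 2·40 = 110 mm; A_gv = 110 × 10 = 1100 mm².
A_nv = (110 − 2.5·16) × 10 = 700 mm².
A_nt = (15 − 0.5·16) × 10 = 70 mm².
0.6 F_u A_nv = 172.2 kN; 0.6 F_y A_gv = 181.5 kN → shear rupture governs the shear term.
R_n = 172.2 + 1.0 × 410 × 70 / 1000 = 200.9 kN.
Design strength φR_n = 0.75 × 200.9 = 151 kN.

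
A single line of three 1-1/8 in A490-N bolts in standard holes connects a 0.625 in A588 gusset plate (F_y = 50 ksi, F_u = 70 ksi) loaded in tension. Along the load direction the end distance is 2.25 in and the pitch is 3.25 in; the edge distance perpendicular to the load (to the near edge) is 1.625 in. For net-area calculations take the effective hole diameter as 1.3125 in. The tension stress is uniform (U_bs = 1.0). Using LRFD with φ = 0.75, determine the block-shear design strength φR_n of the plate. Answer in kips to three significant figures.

139 kips

Shear plane L_v = 2.25 + 2·3.25 = 8.75 in; A_gv = 8.75 × 0.625 = 5.469 in².
A_nv = (8.75 − 2.5·1.3125) × 0.625 = 3.418 in².
A_nt = (1.625 − 0.5·1.3125) × 0.625 = 0.6055 in².
0.6 F_u A_nv = 143.6 kips; 0.6 F_y A_gv = 164.1 kips → shear rupture governs the shear term.
R_n = 143.6 + 1.0 × 70 × 0.6055 = 185.9 kips.
Design strength φR_n = 0.75 × 185.9 = 139 kips.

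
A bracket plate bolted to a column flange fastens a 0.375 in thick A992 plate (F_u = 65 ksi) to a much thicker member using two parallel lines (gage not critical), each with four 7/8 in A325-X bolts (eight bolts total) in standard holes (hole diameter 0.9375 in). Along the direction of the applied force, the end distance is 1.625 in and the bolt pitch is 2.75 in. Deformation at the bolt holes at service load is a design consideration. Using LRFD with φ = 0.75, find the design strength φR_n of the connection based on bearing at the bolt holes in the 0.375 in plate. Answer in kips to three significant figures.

281 kips

Per bolt r_n = 1.2 l_c t F_u ≤ 2.4 d t F_u; upper limit = 2.4 × 0.875 × 0.375 × 65 = 51.19 kips.
Edge bolt: l_c = 1.625 − 0.9375/2 = 1.156 in → 1.2 × 1.156 × 0.375 × 65 = 33.82 → r_n = 33.82 kips.
Interior bolts: l_c = 2.75 − 0.9375 = 1.812 in → 1.2 × 1.812 × 0.375 × 65 = 53.02 → r_n = 51.19 kips.
R_n = 2 × 33.82 + 6 × 51.19 = 374.8 kips.
Design strength φR_n = 0.75 × 374.8 = 281 kips.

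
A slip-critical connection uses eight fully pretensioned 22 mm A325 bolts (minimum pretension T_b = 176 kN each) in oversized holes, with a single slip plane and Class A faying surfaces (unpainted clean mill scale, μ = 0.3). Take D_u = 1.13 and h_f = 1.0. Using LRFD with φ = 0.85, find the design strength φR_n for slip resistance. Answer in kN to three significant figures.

R_n = μ · D_u · h_f · T_b · n_s · n_b = 0.3 × 1.13 × 1.0 × 176 × 1 × 8 = 477.3 kN.
Design strength φR_n = 0.85 × 477.3 = 406 kN.

406 kN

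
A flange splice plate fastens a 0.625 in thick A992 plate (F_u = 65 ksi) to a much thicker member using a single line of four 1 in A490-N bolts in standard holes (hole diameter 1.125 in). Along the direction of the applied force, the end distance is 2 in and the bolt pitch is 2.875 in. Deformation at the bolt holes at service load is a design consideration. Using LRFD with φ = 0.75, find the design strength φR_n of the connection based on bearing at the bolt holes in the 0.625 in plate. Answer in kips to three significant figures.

Per bolt r_n = 1.2 l_c t F_u ≤ 2.4 d t F_u; upper limit = 2.4 × 1 × 0.625 × 65 = 97.5 kips.
Edge bolt: l_c = 2 − 1.125/2 = 1.438 in → 1.2 × 1.438 × 0.625 × 65 = 70.08 → r_n = 70.08 kips.
Interior bolts: l_c = 2.875 − 1.125 = 1.75 in → 1.2 × 1.75 × 0.625 × 65 = 85.31 → r_n = 85.31 kips.
R_n = 1 × 70.08 + 3 × 85.31 = 326 kips.
Design strength φR_n = 0.75 × 326 = 245 kips.

245 kips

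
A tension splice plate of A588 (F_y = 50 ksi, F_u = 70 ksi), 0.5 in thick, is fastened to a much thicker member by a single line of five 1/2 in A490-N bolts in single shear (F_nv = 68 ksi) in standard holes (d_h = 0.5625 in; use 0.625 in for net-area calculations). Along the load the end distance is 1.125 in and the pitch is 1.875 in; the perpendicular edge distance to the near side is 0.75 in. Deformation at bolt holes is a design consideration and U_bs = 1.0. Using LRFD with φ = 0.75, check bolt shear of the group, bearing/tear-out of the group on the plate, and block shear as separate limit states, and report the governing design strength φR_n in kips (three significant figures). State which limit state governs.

Bolt shear: A_b = π·0.5²/4 = 0.1963 in²; R_n = 68 × 0.1963 × 5 × 1 = 66.76 kips → 0.75 × 66.76 = 50.1 kips.
Bearing: edge l_c = 0.8438, r_n = 35.44 kips; interior l_c = 1.312, r_n = 42 kips; R_n = 35.44 + 4·42 = 203.4 kips → 153 kips.
Block shear: A_gv = 4.312, A_nv = 2.906, A_nt = 0.2188 in²; R_n = min(0.6F_uA_nv, 0.6F_yA_gv) + U_bs·F_u·A_nt = 137.4 kips → 103 kips.
Bolt shear governs: 50.1 kips.

50.1 kips (bolt shear governs)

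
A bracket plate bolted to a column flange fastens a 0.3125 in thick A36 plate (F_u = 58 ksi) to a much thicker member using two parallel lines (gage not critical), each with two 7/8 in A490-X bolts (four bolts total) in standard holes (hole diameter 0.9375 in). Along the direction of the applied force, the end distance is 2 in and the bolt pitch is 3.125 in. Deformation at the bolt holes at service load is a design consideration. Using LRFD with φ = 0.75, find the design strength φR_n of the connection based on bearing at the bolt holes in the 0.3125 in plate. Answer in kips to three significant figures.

107 kips

Per bolt r_n = 1.2 l_c t F_u ≤ 2.4 d t F_u; upper limit = 2.4 × 0.875 × 0.3125 × 58 = 38.06 kips.
Edge bolt: l_c = 2 − 0.9375/2 = 1.531 in → 1.2 × 1.531 × 0.3125 × 58 = 33.3 → r_n = 33.3 kips.
Interior bolts: l_c = 3.125 − 0.9375 = 2.188 in → 1.2 × 2.188 × 0.3125 × 58 = 47.58 → r_n = 38.06 kips.
R_n = 2 × 33.3 + 2 × 38.06 = 142.7 kips.
Design strength φR_n = 0.75 × 142.7 = 107 kips.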